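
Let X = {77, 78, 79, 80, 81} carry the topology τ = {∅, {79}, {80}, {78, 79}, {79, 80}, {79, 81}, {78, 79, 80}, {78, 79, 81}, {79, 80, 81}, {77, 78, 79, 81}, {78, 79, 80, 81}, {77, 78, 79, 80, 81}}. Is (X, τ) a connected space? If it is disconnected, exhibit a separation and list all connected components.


(X, τ) is disconnected; components = [{80}, {77, 78, 79, 81}].

Find clopen sets (U ∈ τ with X ∖ U ∈ τ):
  U = ∅, X ∖ U = {77, 78, 79, 80, 81} — both open, so U is clopen.
  U = {80}, X ∖ U = {77, 78, 79, 81} — both open, so U is clopen.
  U = {77, 78, 79, 81}, X ∖ U = {80} — both open, so U is clopen.
  U = {77, 78, 79, 80, 81}, X ∖ U = ∅ — both open, so U is clopen.
Nontrivial clopen(s) exist: e.g. {80}. So (X, τ) is disconnected.
Compute connected components by grouping points that agree on all clopens:
  component: {80}
  component: {77, 78, 79, 81}


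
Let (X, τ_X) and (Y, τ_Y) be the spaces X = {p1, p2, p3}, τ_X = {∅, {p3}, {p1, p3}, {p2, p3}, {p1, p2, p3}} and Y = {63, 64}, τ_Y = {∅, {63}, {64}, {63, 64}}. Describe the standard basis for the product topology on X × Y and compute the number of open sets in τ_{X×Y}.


Basis B = {∅ × ∅, {p3} × {63}, {p3} × {64}, {p1, p3} × {63}, {p1, p3} × {64}, {p2, p3} × {63}, {p2, p3} × {64}, {p3} × {63, 64}, {p1, p2, p3} × {63}, {p1, p2, p3} × {64}, {p1, p3} × {63, 64}, {p2, p3} × {63, 64}, {p1, p2, p3} × {63, 64}}; |τ_{X×Y}| = 25.

Enumerate products U × V with U ∈ τ_X, V ∈ τ_Y (deduplicated):
  ∅ × ∅ = {} (∅)
  {p3} × {63} = {(p3,63)}
  {p3} × {64} = {(p3,64)}
  {p1, p3} × {63} = {(p1,63), (p3,63)}
  {p1, p3} × {64} = {(p1,64), (p3,64)}
  {p2, p3} × {63} = {(p2,63), (p3,63)}
  {p2, p3} × {64} = {(p2,64), (p3,64)}
  {p3} × {63, 64} = {(p3,63), (p3,64)}
  {p1, p2, p3} × {63} = {(p1,63), (p2,63), (p3,63)}
  {p1, p2, p3} × {64} = {(p1,64), (p2,64), (p3,64)}
  {p1, p3} × {63, 64} = {(p1,63), (p1,64), (p3,63), (p3,64)}
  {p2, p3} × {63, 64} = {(p2,63), (p2,64), (p3,63), (p3,64)}
  {p1, p2, p3} × {63, 64} = {(p1,63), (p1,64), (p2,63), (p2,64), (p3,63), (p3,64)}
These 13 distinct sets form the basis B.
Close under arbitrary unions to get τ_{X×Y}; counting gives |τ_{X×Y}| = 25.


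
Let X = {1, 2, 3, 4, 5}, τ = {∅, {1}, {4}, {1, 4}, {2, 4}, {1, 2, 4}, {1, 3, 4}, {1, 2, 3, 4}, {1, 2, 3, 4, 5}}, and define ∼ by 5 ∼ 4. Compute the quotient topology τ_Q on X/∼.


X/∼ = {[1], [2], [3], [4=5]}; |τ_Q| = 3.

Equivalence classes: [1], [2], [3], [4=5].
Quotient map π: X → X/∼ sends 1 ↦ [1], 2 ↦ [2], 3 ↦ [3], 4 ↦ [4=5], 5 ↦ [4=5].
For each subset V ⊆ X/∼, compute π^{-1}(V) ⊆ X and check whether π^{-1}(V) ∈ τ. V is open in τ_Q iff π^{-1}(V) ∈ τ.
  V = {}: π^{-1}(V) = ∅ ∈ τ ✓.
  V = {[1]}: π^{-1}(V) = {1} ∈ τ ✓.
  V = {[2]}: π^{-1}(V) = {2} ∉ τ ✗.
  V = {[1], [2]}: π^{-1}(V) = {1, 2} ∉ τ ✗.
  V = {[3]}: π^{-1}(V) = {3} ∉ τ ✗.
  V = {[1], [3]}: π^{-1}(V) = {1, 3} ∉ τ ✗.
  V = {[2], [3]}: π^{-1}(V) = {2, 3} ∉ τ ✗.
  V = {[1], [2], [3]}: π^{-1}(V) = {1, 2, 3} ∉ τ ✗.
  V = {[4=5]}: π^{-1}(V) = {4, 5} ∉ τ ✗.
  V = {[1], [4=5]}: π^{-1}(V) = {1, 4, 5} ∉ τ ✗.
  V = {[2], [4=5]}: π^{-1}(V) = {2, 4, 5} ∉ τ ✗.
  V = {[1], [2], [4=5]}: π^{-1}(V) = {1, 2, 4, 5} ∉ τ ✗.
  V = {[3], [4=5]}: π^{-1}(V) = {3, 4, 5} ∉ τ ✗.
  V = {[1], [3], [4=5]}: π^{-1}(V) = {1, 3, 4, 5} ∉ τ ✗.
  V = {[2], [3], [4=5]}: π^{-1}(V) = {2, 3, 4, 5} ∉ τ ✗.
  V = {[1], [2], [3], [4=5]}: π^{-1}(V) = {1, 2, 3, 4, 5} ∈ τ ✓.
Open sets in the quotient: τ_Q = {{}, {[1]}, {[1], [2], [3], [4=5]}} (3 elements).


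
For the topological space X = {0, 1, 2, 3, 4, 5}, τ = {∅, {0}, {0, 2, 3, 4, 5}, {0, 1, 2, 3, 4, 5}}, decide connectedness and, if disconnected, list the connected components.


(X, τ) is connected.

Find clopen sets (U ∈ τ with X ∖ U ∈ τ):
  U = ∅, X ∖ U = {0, 1, 2, 3, 4, 5} — both open, so U is clopen.
  U = {0, 1, 2, 3, 4, 5}, X ∖ U = ∅ — both open, so U is clopen.
Only trivial clopens (∅ and X) exist, so (X, τ) is connected.
Compute connected components by grouping points that agree on all clopens:
  component: {0, 1, 2, 3, 4, 5}


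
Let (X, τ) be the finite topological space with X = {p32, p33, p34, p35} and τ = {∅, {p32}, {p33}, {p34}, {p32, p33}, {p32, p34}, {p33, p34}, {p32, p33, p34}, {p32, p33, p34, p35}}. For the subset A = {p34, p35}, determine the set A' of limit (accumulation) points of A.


A' = {p35}

For each x ∈ X, list the open sets U ∈ τ with x ∈ U, then check whether U ∩ (A ∖ {x}) ≠ ∅ for every such U.
  x = p32: open {p32} ∋ x has {p32} ∩ (A ∖ {p32}) = ∅, so x is NOT a limit point.
  x = p33: open {p33} ∋ x has {p33} ∩ (A ∖ {p33}) = ∅, so x is NOT a limit point.
  x = p34: open {p34} ∋ x has {p34} ∩ (A ∖ {p34}) = ∅, so x is NOT a limit point.
  x = p35: opens ∋ x are {p32, p33, p34, p35}; each meets A ∖ {p35}, so x IS a limit point.
Collecting: A' = {p35}.


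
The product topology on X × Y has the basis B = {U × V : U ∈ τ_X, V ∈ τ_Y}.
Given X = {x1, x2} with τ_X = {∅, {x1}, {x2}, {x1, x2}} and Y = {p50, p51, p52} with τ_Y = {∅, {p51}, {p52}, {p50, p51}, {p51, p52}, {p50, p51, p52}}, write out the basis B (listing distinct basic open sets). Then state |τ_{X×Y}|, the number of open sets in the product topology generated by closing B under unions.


Basis B = {∅ × ∅, {x1} × {p51}, {x1} × {p52}, {x2} × {p51}, {x2} × {p52}, {x1} × {p50, p51}, {x1} × {p51, p52}, {x1, x2} × {p51}, {x1, x2} × {p52}, {x2} × {p50, p51}, {x2} × {p51, p52}, {x1} × {p50, p51, p52}, {x2} × {p50, p51, p52}, {x1, x2} × {p50, p51}, {x1, x2} × {p51, p52}, {x1, x2} × {p50, p51, p52}}; |τ_{X×Y}| = 36.

Enumerate products U × V with U ∈ τ_X, V ∈ τ_Y (deduplicated):
  ∅ × ∅ = {} (∅)
  {x1} × {p51} = {(x1,p51)}
  {x1} × {p52} = {(x1,p52)}
  {x2} × {p51} = {(x2,p51)}
  {x2} × {p52} = {(x2,p52)}
  {x1} × {p50, p51} = {(x1,p50), (x1,p51)}
  {x1} × {p51, p52} = {(x1,p51), (x1,p52)}
  {x1, x2} × {p51} = {(x1,p51), (x2,p51)}
  {x1, x2} × {p52} = {(x1,p52), (x2,p52)}
  {x2} × {p50, p51} = {(x2,p50), (x2,p51)}
  {x2} × {p51, p52} = {(x2,p51), (x2,p52)}
  {x1} × {p50, p51, p52} = {(x1,p50), (x1,p51), (x1,p52)}
  {x2} × {p50, p51, p52} = {(x2,p50), (x2,p51), (x2,p52)}
  {x1, x2} × {p50, p51} = {(x1,p50), (x1,p51), (x2,p50), (x2,p51)}
  {x1, x2} × {p51, p52} = {(x1,p51), (x1,p52), (x2,p51), (x2,p52)}
  {x1, x2} × {p50, p51, p52} = {(x1,p50), (x1,p51), (x1,p52), (x2,p50), (x2,p51), (x2,p52)}
These 16 distinct sets form the basis B.
Close under arbitrary unions to get τ_{X×Y}; counting gives |τ_{X×Y}| = 36.


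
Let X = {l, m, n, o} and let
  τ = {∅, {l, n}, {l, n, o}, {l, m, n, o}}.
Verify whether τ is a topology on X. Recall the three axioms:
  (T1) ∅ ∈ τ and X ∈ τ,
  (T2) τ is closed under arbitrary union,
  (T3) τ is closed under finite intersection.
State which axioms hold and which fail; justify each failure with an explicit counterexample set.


τ IS a topology on X.

Axiom (T1): ∅ ∈ τ? Yes; X ∈ τ? Yes.
Axiom (T2/T3): check pairwise unions and intersections of members of τ.
All pairwise intersections and unions checked — each lies in τ. Therefore τ satisfies (T1), (T2), (T3): it IS a topology on X.


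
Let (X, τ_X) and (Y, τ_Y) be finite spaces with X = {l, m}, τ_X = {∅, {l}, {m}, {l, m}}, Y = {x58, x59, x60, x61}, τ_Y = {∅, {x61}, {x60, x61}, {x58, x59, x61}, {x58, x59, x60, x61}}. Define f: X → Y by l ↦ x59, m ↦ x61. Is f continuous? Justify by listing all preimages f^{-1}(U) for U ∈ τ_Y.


f IS continuous.

Compute f^{-1}(U) for each U ∈ τ_Y:
  U = ∅: f^{-1}(U) = ∅ ∈ τ_X ✓.
  U = {x61}: f^{-1}(U) = {m} ∈ τ_X ✓.
  U = {x60, x61}: f^{-1}(U) = {m} ∈ τ_X ✓.
  U = {x58, x59, x61}: f^{-1}(U) = {l, m} ∈ τ_X ✓.
  U = {x58, x59, x60, x61}: f^{-1}(U) = {l, m} ∈ τ_X ✓.
Every preimage lies in τ_X, so f IS continuous.


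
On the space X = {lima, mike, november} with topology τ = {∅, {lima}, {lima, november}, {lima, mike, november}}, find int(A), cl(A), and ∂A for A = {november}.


int(A) = ∅, cl(A) = {mike, november}, ∂A = {mike, november}.

Closed sets in (X, τ) are complements of opens:
  closed(X, τ) = {∅, {mike}, {mike, november}, {lima, mike, november}}.
int(A) = ⋃ {U ∈ τ : U ⊆ A}. Opens contained in A: ∅.
Taking the union of these: int(A) = ∅.
cl(A) = ⋂ {C closed : A ⊆ C}. Closed sets containing A: {mike, november}, {lima, mike, november}.
Intersecting these: cl(A) = {mike, november}.
∂A = cl(A) ∖ int(A) = {mike, november} ∖ ∅ = {mike, november}.


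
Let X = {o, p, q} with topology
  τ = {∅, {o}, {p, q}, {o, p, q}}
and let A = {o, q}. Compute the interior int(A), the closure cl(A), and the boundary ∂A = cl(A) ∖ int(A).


int(A) = {o}, cl(A) = {o, p, q}, ∂A = {p, q}.

Closed sets in (X, τ) are complements of opens:
  closed(X, τ) = {∅, {o}, {p, q}, {o, p, q}}.
int(A) = ⋃ {U ∈ τ : U ⊆ A}. Opens contained in A: ∅, {o}.
Taking the union of these: int(A) = {o}.
cl(A) = ⋂ {C closed : A ⊆ C}. Closed sets containing A: {o, p, q}.
Intersecting these: cl(A) = {o, p, q}.
∂A = cl(A) ∖ int(A) = {o, p, q} ∖ {o} = {p, q}.


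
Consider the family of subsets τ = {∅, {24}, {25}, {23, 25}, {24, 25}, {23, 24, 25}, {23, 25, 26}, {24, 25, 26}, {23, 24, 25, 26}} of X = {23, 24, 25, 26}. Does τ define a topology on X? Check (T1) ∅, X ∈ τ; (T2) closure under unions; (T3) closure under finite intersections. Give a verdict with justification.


τ is NOT a topology on X.

Axiom (T1): ∅ ∈ τ? Yes; X ∈ τ? Yes.
Axiom (T2/T3): check pairwise unions and intersections of members of τ.
Counterexample for (T3): {23, 25, 26} ∩ {24, 25, 26} = {25, 26} ∉ τ. Therefore τ is NOT a topology.


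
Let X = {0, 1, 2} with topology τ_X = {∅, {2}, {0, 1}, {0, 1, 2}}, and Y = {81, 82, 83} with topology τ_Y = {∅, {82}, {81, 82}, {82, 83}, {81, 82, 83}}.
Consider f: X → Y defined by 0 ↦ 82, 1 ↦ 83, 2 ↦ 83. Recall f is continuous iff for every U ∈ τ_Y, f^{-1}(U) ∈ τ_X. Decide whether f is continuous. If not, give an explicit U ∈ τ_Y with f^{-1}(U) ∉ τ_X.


f is NOT continuous.

Compute f^{-1}(U) for each U ∈ τ_Y:
  U = ∅: f^{-1}(U) = ∅ ∈ τ_X ✓.
  U = {82}: f^{-1}(U) = {0} ∉ τ_X ✗.
  U = {81, 82}: f^{-1}(U) = {0} ∉ τ_X ✗.
  U = {82, 83}: f^{-1}(U) = {0, 1, 2} ∈ τ_X ✓.
  U = {81, 82, 83}: f^{-1}(U) = {0, 1, 2} ∈ τ_X ✓.
Found U = {82} with f^{-1}(U) = {0} not in τ_X. Therefore f is NOT continuous.


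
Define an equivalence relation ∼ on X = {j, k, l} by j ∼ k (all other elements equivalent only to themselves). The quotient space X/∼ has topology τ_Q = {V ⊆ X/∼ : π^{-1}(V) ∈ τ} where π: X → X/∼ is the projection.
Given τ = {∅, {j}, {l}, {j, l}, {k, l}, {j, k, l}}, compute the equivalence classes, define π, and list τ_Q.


X/∼ = {[j=k], [l]}; |τ_Q| = 3.

Equivalence classes: [j=k], [l].
Quotient map π: X → X/∼ sends j ↦ [j=k], k ↦ [j=k], l ↦ [l].
For each subset V ⊆ X/∼, compute π^{-1}(V) ⊆ X and check whether π^{-1}(V) ∈ τ. V is open in τ_Q iff π^{-1}(V) ∈ τ.
  V = {}: π^{-1}(V) = ∅ ∈ τ ✓.
  V = {[j=k]}: π^{-1}(V) = {j, k} ∉ τ ✗.
  V = {[l]}: π^{-1}(V) = {l} ∈ τ ✓.
  V = {[j=k], [l]}: π^{-1}(V) = {j, k, l} ∈ τ ✓.
Open sets in the quotient: τ_Q = {{}, {[l]}, {[j=k], [l]}} (3 elements).


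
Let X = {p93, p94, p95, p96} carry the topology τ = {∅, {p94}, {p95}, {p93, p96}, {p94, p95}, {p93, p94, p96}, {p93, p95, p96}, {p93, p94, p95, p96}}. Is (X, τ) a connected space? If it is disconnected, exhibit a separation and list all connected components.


(X, τ) is disconnected; components = [{p94}, {p95}, {p93, p96}].

Find clopen sets (U ∈ τ with X ∖ U ∈ τ):
  U = ∅, X ∖ U = {p93, p94, p95, p96} — both open, so U is clopen.
  U = {p94}, X ∖ U = {p93, p95, p96} — both open, so U is clopen.
  U = {p95}, X ∖ U = {p93, p94, p96} — both open, so U is clopen.
  U = {p93, p96}, X ∖ U = {p94, p95} — both open, so U is clopen.
  U = {p94, p95}, X ∖ U = {p93, p96} — both open, so U is clopen.
  U = {p93, p94, p96}, X ∖ U = {p95} — both open, so U is clopen.
  U = {p93, p95, p96}, X ∖ U = {p94} — both open, so U is clopen.
  U = {p93, p94, p95, p96}, X ∖ U = ∅ — both open, so U is clopen.
Nontrivial clopen(s) exist: e.g. {p93, p94, p96}. So (X, τ) is disconnected.
Compute connected components by grouping points that agree on all clopens:
  component: {p94}
  component: {p95}
  component: {p93, p96}


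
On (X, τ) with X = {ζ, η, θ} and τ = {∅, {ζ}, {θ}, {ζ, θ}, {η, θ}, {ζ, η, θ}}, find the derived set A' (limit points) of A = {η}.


A' = ∅

For each x ∈ X, list the open sets U ∈ τ with x ∈ U, then check whether U ∩ (A ∖ {x}) ≠ ∅ for every such U.
  x = ζ: open {ζ} ∋ x has {ζ} ∩ (A ∖ {ζ}) = ∅, so x is NOT a limit point.
  x = η: open {η, θ} ∋ x has {η, θ} ∩ (A ∖ {η}) = ∅, so x is NOT a limit point.
  x = θ: open {θ} ∋ x has {θ} ∩ (A ∖ {θ}) = ∅, so x is NOT a limit point.
Collecting: A' = ∅.


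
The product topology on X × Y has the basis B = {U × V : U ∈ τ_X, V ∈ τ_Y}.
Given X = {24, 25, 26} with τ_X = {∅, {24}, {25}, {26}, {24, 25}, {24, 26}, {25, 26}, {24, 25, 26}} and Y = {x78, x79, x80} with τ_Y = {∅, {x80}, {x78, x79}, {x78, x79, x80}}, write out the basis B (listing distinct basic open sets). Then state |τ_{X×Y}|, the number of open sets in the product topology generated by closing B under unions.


Basis B = {∅ × ∅, {24} × {x80}, {25} × {x80}, {26} × {x80}, {24} × {x78, x79}, {24, 25} × {x80}, {24, 26} × {x80}, {25} × {x78, x79}, {25, 26} × {x80}, {26} × {x78, x79}, {24} × {x78, x79, x80}, {24, 25, 26} × {x80}, {25} × {x78, x79, x80}, {26} × {x78, x79, x80}, {24, 25} × {x78, x79}, {24, 26} × {x78, x79}, {25, 26} × {x78, x79}, {24, 25} × {x78, x79, x80}, {24, 26} × {x78, x79, x80}, {24, 25, 26} × {x78, x79}, {25, 26} × {x78, x79, x80}, {24, 25, 26} × {x78, x79, x80}}; |τ_{X×Y}| = 64.

Enumerate products U × V with U ∈ τ_X, V ∈ τ_Y (deduplicated):
  ∅ × ∅ = {} (∅)
  {24} × {x80} = {(24,x80)}
  {25} × {x80} = {(25,x80)}
  {26} × {x80} = {(26,x80)}
  {24} × {x78, x79} = {(24,x78), (24,x79)}
  {24, 25} × {x80} = {(24,x80), (25,x80)}
  {24, 26} × {x80} = {(24,x80), (26,x80)}
  {25} × {x78, x79} = {(25,x78), (25,x79)}
  {25, 26} × {x80} = {(25,x80), (26,x80)}
  {26} × {x78, x79} = {(26,x78), (26,x79)}
  {24} × {x78, x79, x80} = {(24,x78), (24,x79), (24,x80)}
  {24, 25, 26} × {x80} = {(24,x80), (25,x80), (26,x80)}
  {25} × {x78, x79, x80} = {(25,x78), (25,x79), (25,x80)}
  {26} × {x78, x79, x80} = {(26,x78), (26,x79), (26,x80)}
  {24, 25} × {x78, x79} = {(24,x78), (24,x79), (25,x78), (25,x79)}
  {24, 26} × {x78, x79} = {(24,x78), (24,x79), (26,x78), (26,x79)}
  {25, 26} × {x78, x79} = {(25,x78), (25,x79), (26,x78), (26,x79)}
  {24, 25} × {x78, x79, x80} = {(24,x78), (24,x79), (24,x80), (25,x78), (25,x79), (25,x80)}
  {24, 26} × {x78, x79, x80} = {(24,x78), (24,x79), (24,x80), (26,x78), (26,x79), (26,x80)}
  {24, 25, 26} × {x78, x79} = {(24,x78), (24,x79), (25,x78), (25,x79), (26,x78), (26,x79)}
  {25, 26} × {x78, x79, x80} = {(25,x78), (25,x79), (25,x80), (26,x78), (26,x79), (26,x80)}
  {24, 25, 26} × {x78, x79, x80} = {(24,x78), (24,x79), (24,x80), (25,x78), (25,x79), (25,x80), (26,x78), (26,x79), (26,x80)}
These 22 distinct sets form the basis B.
Close under arbitrary unions to get τ_{X×Y}; counting gives |τ_{X×Y}| = 64.


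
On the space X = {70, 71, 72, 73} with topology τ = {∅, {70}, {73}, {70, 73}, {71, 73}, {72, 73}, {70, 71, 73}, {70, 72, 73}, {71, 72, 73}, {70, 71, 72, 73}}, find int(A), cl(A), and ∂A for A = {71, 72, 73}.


int(A) = {71, 72, 73}, cl(A) = {71, 72, 73}, ∂A = ∅.

Closed sets in (X, τ) are complements of opens:
  closed(X, τ) = {∅, {70}, {71}, {72}, {70, 71}, {70, 72}, {71, 72}, {70, 71, 72}, {71, 72, 73}, {70, 71, 72, 73}}.
int(A) = ⋃ {U ∈ τ : U ⊆ A}. Opens contained in A: ∅, {73}, {71, 73}, {72, 73}, {71, 72, 73}.
Taking the union of these: int(A) = {71, 72, 73}.
cl(A) = ⋂ {C closed : A ⊆ C}. Closed sets containing A: {71, 72, 73}, {70, 71, 72, 73}.
Intersecting these: cl(A) = {71, 72, 73}.
∂A = cl(A) ∖ int(A) = {71, 72, 73} ∖ {71, 72, 73} = ∅.


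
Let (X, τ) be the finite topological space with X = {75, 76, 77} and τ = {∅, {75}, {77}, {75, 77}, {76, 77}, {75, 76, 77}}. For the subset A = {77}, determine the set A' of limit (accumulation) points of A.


A' = {76}

For each x ∈ X, list the open sets U ∈ τ with x ∈ U, then check whether U ∩ (A ∖ {x}) ≠ ∅ for every such U.
  x = 75: open {75} ∋ x has {75} ∩ (A ∖ {75}) = ∅, so x is NOT a limit point.
  x = 76: opens ∋ x are {76, 77}, {75, 76, 77}; each meets A ∖ {76}, so x IS a limit point.
  x = 77: open {77} ∋ x has {77} ∩ (A ∖ {77}) = ∅, so x is NOT a limit point.
Collecting: A' = {76}.


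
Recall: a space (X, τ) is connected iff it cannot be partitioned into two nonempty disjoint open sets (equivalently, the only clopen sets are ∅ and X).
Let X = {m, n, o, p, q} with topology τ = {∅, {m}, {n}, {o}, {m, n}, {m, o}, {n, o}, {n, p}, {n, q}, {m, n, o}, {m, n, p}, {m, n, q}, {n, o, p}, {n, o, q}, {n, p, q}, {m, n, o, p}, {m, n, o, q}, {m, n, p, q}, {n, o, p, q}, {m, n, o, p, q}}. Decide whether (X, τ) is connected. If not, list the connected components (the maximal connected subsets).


(X, τ) is disconnected; components = [{m}, {o}, {n, p, q}].

Find clopen sets (U ∈ τ with X ∖ U ∈ τ):
  U = ∅, X ∖ U = {m, n, o, p, q} — both open, so U is clopen.
  U = {m}, X ∖ U = {n, o, p, q} — both open, so U is clopen.
  U = {o}, X ∖ U = {m, n, p, q} — both open, so U is clopen.
  U = {m, o}, X ∖ U = {n, p, q} — both open, so U is clopen.
  U = {n, p, q}, X ∖ U = {m, o} — both open, so U is clopen.
  U = {m, n, p, q}, X ∖ U = {o} — both open, so U is clopen.
  U = {n, o, p, q}, X ∖ U = {m} — both open, so U is clopen.
  U = {m, n, o, p, q}, X ∖ U = ∅ — both open, so U is clopen.
Nontrivial clopen(s) exist: e.g. {m, n, p, q}. So (X, τ) is disconnected.
Compute connected components by grouping points that agree on all clopens:
  component: {m}
  component: {o}
  component: {n, p, q}


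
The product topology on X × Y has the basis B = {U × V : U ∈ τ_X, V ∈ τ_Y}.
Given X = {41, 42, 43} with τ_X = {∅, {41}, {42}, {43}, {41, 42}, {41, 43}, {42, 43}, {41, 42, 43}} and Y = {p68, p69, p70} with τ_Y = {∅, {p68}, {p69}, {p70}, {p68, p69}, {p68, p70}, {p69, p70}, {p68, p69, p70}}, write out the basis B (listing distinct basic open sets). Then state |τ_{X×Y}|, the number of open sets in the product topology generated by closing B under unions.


Basis B = {∅ × ∅, {41} × {p68}, {41} × {p69}, {41} × {p70}, {42} × {p68}, {42} × {p69}, {42} × {p70}, {43} × {p68}, {43} × {p69}, {43} × {p70}, {41} × {p68, p69}, {41} × {p68, p70}, {41, 42} × {p68}, {41, 43} × {p68}, {41} × {p69, p70}, {41, 42} × {p69}, {41, 43} × {p69}, {41, 42} × {p70}, {41, 43} × {p70}, {42} × {p68, p69}, {42} × {p68, p70}, {42, 43} × {p68}, {42} × {p69, p70}, {42, 43} × {p69}, {42, 43} × {p70}, {43} × {p68, p69}, {43} × {p68, p70}, {43} × {p69, p70}, {41} × {p68, p69, p70}, {41, 42, 43} × {p68}, {41, 42, 43} × {p69}, {41, 42, 43} × {p70}, {42} × {p68, p69, p70}, {43} × {p68, p69, p70}, {41, 42} × {p68, p69}, {41, 43} × {p68, p69}, {41, 42} × {p68, p70}, {41, 43} × {p68, p70}, {41, 42} × {p69, p70}, {41, 43} × {p69, p70}, {42, 43} × {p68, p69}, {42, 43} × {p68, p70}, {42, 43} × {p69, p70}, {41, 42} × {p68, p69, p70}, {41, 43} × {p68, p69, p70}, {41, 42, 43} × {p68, p69}, {41, 42, 43} × {p68, p70}, {41, 42, 43} × {p69, p70}, {42, 43} × {p68, p69, p70}, {41, 42, 43} × {p68, p69, p70}}; |τ_{X×Y}| = 512.

Enumerate products U × V with U ∈ τ_X, V ∈ τ_Y (deduplicated):
  ∅ × ∅ = {} (∅)
  {41} × {p68} = {(41,p68)}
  {41} × {p69} = {(41,p69)}
  {41} × {p70} = {(41,p70)}
  {42} × {p68} = {(42,p68)}
  {42} × {p69} = {(42,p69)}
  {42} × {p70} = {(42,p70)}
  {43} × {p68} = {(43,p68)}
  {43} × {p69} = {(43,p69)}
  {43} × {p70} = {(43,p70)}
  {41} × {p68, p69} = {(41,p68), (41,p69)}
  {41} × {p68, p70} = {(41,p68), (41,p70)}
  {41, 42} × {p68} = {(41,p68), (42,p68)}
  {41, 43} × {p68} = {(41,p68), (43,p68)}
  {41} × {p69, p70} = {(41,p69), (41,p70)}
  {41, 42} × {p69} = {(41,p69), (42,p69)}
  {41, 43} × {p69} = {(41,p69), (43,p69)}
  {41, 42} × {p70} = {(41,p70), (42,p70)}
  {41, 43} × {p70} = {(41,p70), (43,p70)}
  {42} × {p68, p69} = {(42,p68), (42,p69)}
  {42} × {p68, p70} = {(42,p68), (42,p70)}
  {42, 43} × {p68} = {(42,p68), (43,p68)}
  {42} × {p69, p70} = {(42,p69), (42,p70)}
  {42, 43} × {p69} = {(42,p69), (43,p69)}
  {42, 43} × {p70} = {(42,p70), (43,p70)}
  {43} × {p68, p69} = {(43,p68), (43,p69)}
  {43} × {p68, p70} = {(43,p68), (43,p70)}
  {43} × {p69, p70} = {(43,p69), (43,p70)}
  {41} × {p68, p69, p70} = {(41,p68), (41,p69), (41,p70)}
  {41, 42, 43} × {p68} = {(41,p68), (42,p68), (43,p68)}
  {41, 42, 43} × {p69} = {(41,p69), (42,p69), (43,p69)}
  {41, 42, 43} × {p70} = {(41,p70), (42,p70), (43,p70)}
  {42} × {p68, p69, p70} = {(42,p68), (42,p69), (42,p70)}
  {43} × {p68, p69, p70} = {(43,p68), (43,p69), (43,p70)}
  {41, 42} × {p68, p69} = {(41,p68), (41,p69), (42,p68), (42,p69)}
  {41, 43} × {p68, p69} = {(41,p68), (41,p69), (43,p68), (43,p69)}
  {41, 42} × {p68, p70} = {(41,p68), (41,p70), (42,p68), (42,p70)}
  {41, 43} × {p68, p70} = {(41,p68), (41,p70), (43,p68), (43,p70)}
  {41, 42} × {p69, p70} = {(41,p69), (41,p70), (42,p69), (42,p70)}
  {41, 43} × {p69, p70} = {(41,p69), (41,p70), (43,p69), (43,p70)}
  {42, 43} × {p68, p69} = {(42,p68), (42,p69), (43,p68), (43,p69)}
  {42, 43} × {p68, p70} = {(42,p68), (42,p70), (43,p68), (43,p70)}
  {42, 43} × {p69, p70} = {(42,p69), (42,p70), (43,p69), (43,p70)}
  {41, 42} × {p68, p69, p70} = {(41,p68), (41,p69), (41,p70), (42,p68), (42,p69), (42,p70)}
  {41, 43} × {p68, p69, p70} = {(41,p68), (41,p69), (41,p70), (43,p68), (43,p69), (43,p70)}
  {41, 42, 43} × {p68, p69} = {(41,p68), (41,p69), (42,p68), (42,p69), (43,p68), (43,p69)}
  {41, 42, 43} × {p68, p70} = {(41,p68), (41,p70), (42,p68), (42,p70), (43,p68), (43,p70)}
  {41, 42, 43} × {p69, p70} = {(41,p69), (41,p70), (42,p69), (42,p70), (43,p69), (43,p70)}
  {42, 43} × {p68, p69, p70} = {(42,p68), (42,p69), (42,p70), (43,p68), (43,p69), (43,p70)}
  {41, 42, 43} × {p68, p69, p70} = {(41,p68), (41,p69), (41,p70), (42,p68), (42,p69), (42,p70), (43,p68), (43,p69), (43,p70)}
These 50 distinct sets form the basis B.
Close under arbitrary unions to get τ_{X×Y}; counting gives |τ_{X×Y}| = 512.


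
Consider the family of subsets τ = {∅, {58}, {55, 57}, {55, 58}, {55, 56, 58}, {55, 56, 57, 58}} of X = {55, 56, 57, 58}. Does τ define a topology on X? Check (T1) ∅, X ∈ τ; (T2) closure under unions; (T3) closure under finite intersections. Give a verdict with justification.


τ is NOT a topology on X.

Axiom (T1): ∅ ∈ τ? Yes; X ∈ τ? Yes.
Axiom (T2/T3): check pairwise unions and intersections of members of τ.
Counterexample for (T2): {58} ∪ {55, 57} = {55, 57, 58} ∉ τ. Therefore τ is NOT a topology.


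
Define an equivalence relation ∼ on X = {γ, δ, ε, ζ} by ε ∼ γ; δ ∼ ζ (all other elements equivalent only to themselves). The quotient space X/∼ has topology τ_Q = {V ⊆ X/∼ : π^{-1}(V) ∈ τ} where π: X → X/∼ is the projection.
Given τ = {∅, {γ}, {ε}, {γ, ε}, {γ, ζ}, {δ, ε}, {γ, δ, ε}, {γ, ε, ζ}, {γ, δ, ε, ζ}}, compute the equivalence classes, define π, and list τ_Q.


X/∼ = {[γ=ε], [δ=ζ]}; |τ_Q| = 3.

Equivalence classes: [γ=ε], [δ=ζ].
Quotient map π: X → X/∼ sends γ ↦ [γ=ε], δ ↦ [δ=ζ], ε ↦ [γ=ε], ζ ↦ [δ=ζ].
For each subset V ⊆ X/∼, compute π^{-1}(V) ⊆ X and check whether π^{-1}(V) ∈ τ. V is open in τ_Q iff π^{-1}(V) ∈ τ.
  V = {}: π^{-1}(V) = ∅ ∈ τ ✓.
  V = {[γ=ε]}: π^{-1}(V) = {γ, ε} ∈ τ ✓.
  V = {[δ=ζ]}: π^{-1}(V) = {δ, ζ} ∉ τ ✗.
  V = {[γ=ε], [δ=ζ]}: π^{-1}(V) = {γ, δ, ε, ζ} ∈ τ ✓.
Open sets in the quotient: τ_Q = {{}, {[γ=ε]}, {[γ=ε], [δ=ζ]}} (3 elements).


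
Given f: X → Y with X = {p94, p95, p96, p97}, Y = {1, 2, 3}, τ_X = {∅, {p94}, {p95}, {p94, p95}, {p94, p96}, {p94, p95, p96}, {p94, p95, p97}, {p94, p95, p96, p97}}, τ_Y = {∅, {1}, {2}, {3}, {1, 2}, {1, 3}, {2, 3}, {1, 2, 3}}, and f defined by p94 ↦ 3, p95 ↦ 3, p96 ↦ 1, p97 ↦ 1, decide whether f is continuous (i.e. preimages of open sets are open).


f is NOT continuous.

Compute f^{-1}(U) for each U ∈ τ_Y:
  U = ∅: f^{-1}(U) = ∅ ∈ τ_X ✓.
  U = {1}: f^{-1}(U) = {p96, p97} ∉ τ_X ✗.
  U = {2}: f^{-1}(U) = ∅ ∈ τ_X ✓.
  U = {3}: f^{-1}(U) = {p94, p95} ∈ τ_X ✓.
  U = {1, 2}: f^{-1}(U) = {p96, p97} ∉ τ_X ✗.
  U = {1, 3}: f^{-1}(U) = {p94, p95, p96, p97} ∈ τ_X ✓.
  U = {2, 3}: f^{-1}(U) = {p94, p95} ∈ τ_X ✓.
  U = {1, 2, 3}: f^{-1}(U) = {p94, p95, p96, p97} ∈ τ_X ✓.
Found U = {1} with f^{-1}(U) = {p96, p97} not in τ_X. Therefore f is NOT continuous.


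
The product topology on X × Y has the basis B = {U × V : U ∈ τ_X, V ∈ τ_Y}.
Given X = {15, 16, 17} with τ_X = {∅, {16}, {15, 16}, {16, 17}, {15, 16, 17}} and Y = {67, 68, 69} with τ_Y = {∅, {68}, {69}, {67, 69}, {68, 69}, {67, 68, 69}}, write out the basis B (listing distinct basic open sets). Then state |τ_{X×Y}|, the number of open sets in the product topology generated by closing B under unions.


Basis B = {∅ × ∅, {16} × {68}, {16} × {69}, {15, 16} × {68}, {15, 16} × {69}, {16} × {67, 69}, {16} × {68, 69}, {16, 17} × {68}, {16, 17} × {69}, {15, 16, 17} × {68}, {15, 16, 17} × {69}, {16} × {67, 68, 69}, {15, 16} × {67, 69}, {15, 16} × {68, 69}, {16, 17} × {67, 69}, {16, 17} × {68, 69}, {15, 16} × {67, 68, 69}, {15, 16, 17} × {67, 69}, {15, 16, 17} × {68, 69}, {16, 17} × {67, 68, 69}, {15, 16, 17} × {67, 68, 69}}; |τ_{X×Y}| = 70.

Enumerate products U × V with U ∈ τ_X, V ∈ τ_Y (deduplicated):
  ∅ × ∅ = {} (∅)
  {16} × {68} = {(16,68)}
  {16} × {69} = {(16,69)}
  {15, 16} × {68} = {(15,68), (16,68)}
  {15, 16} × {69} = {(15,69), (16,69)}
  {16} × {67, 69} = {(16,67), (16,69)}
  {16} × {68, 69} = {(16,68), (16,69)}
  {16, 17} × {68} = {(16,68), (17,68)}
  {16, 17} × {69} = {(16,69), (17,69)}
  {15, 16, 17} × {68} = {(15,68), (16,68), (17,68)}
  {15, 16, 17} × {69} = {(15,69), (16,69), (17,69)}
  {16} × {67, 68, 69} = {(16,67), (16,68), (16,69)}
  {15, 16} × {67, 69} = {(15,67), (15,69), (16,67), (16,69)}
  {15, 16} × {68, 69} = {(15,68), (15,69), (16,68), (16,69)}
  {16, 17} × {67, 69} = {(16,67), (16,69), (17,67), (17,69)}
  {16, 17} × {68, 69} = {(16,68), (16,69), (17,68), (17,69)}
  {15, 16} × {67, 68, 69} = {(15,67), (15,68), (15,69), (16,67), (16,68), (16,69)}
  {15, 16, 17} × {67, 69} = {(15,67), (15,69), (16,67), (16,69), (17,67), (17,69)}
  {15, 16, 17} × {68, 69} = {(15,68), (15,69), (16,68), (16,69), (17,68), (17,69)}
  {16, 17} × {67, 68, 69} = {(16,67), (16,68), (16,69), (17,67), (17,68), (17,69)}
  {15, 16, 17} × {67, 68, 69} = {(15,67), (15,68), (15,69), (16,67), (16,68), (16,69), (17,67), (17,68), (17,69)}
These 21 distinct sets form the basis B.
Close under arbitrary unions to get τ_{X×Y}; counting gives |τ_{X×Y}| = 70.


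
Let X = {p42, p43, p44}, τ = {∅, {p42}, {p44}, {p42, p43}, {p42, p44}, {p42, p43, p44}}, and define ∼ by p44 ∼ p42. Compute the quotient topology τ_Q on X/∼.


X/∼ = {[p42=p44], [p43]}; |τ_Q| = 3.

Equivalence classes: [p42=p44], [p43].
Quotient map π: X → X/∼ sends p42 ↦ [p42=p44], p43 ↦ [p43], p44 ↦ [p42=p44].
For each subset V ⊆ X/∼, compute π^{-1}(V) ⊆ X and check whether π^{-1}(V) ∈ τ. V is open in τ_Q iff π^{-1}(V) ∈ τ.
  V = {}: π^{-1}(V) = ∅ ∈ τ ✓.
  V = {[p42=p44]}: π^{-1}(V) = {p42, p44} ∈ τ ✓.
  V = {[p43]}: π^{-1}(V) = {p43} ∉ τ ✗.
  V = {[p42=p44], [p43]}: π^{-1}(V) = {p42, p43, p44} ∈ τ ✓.
Open sets in the quotient: τ_Q = {{}, {[p42=p44]}, {[p42=p44], [p43]}} (3 elements).


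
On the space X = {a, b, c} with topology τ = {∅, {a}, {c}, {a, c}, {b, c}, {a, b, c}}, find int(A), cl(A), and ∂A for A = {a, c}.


int(A) = {a, c}, cl(A) = {a, b, c}, ∂A = {b}.

Closed sets in (X, τ) are complements of opens:
  closed(X, τ) = {∅, {a}, {b}, {a, b}, {b, c}, {a, b, c}}.
int(A) = ⋃ {U ∈ τ : U ⊆ A}. Opens contained in A: ∅, {a}, {c}, {a, c}.
Taking the union of these: int(A) = {a, c}.
cl(A) = ⋂ {C closed : A ⊆ C}. Closed sets containing A: {a, b, c}.
Intersecting these: cl(A) = {a, b, c}.
∂A = cl(A) ∖ int(A) = {a, b, c} ∖ {a, c} = {b}.


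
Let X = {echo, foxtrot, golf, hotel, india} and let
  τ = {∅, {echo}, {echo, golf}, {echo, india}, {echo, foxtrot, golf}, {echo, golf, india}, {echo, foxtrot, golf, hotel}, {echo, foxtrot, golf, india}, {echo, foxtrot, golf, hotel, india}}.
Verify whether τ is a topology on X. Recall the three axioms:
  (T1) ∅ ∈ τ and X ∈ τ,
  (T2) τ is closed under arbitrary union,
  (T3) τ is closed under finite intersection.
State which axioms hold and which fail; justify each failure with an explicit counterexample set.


τ IS a topology on X.

Axiom (T1): ∅ ∈ τ? Yes; X ∈ τ? Yes.
Axiom (T2/T3): check pairwise unions and intersections of members of τ.
All pairwise intersections and unions checked — each lies in τ. Therefore τ satisfies (T1), (T2), (T3): it IS a topology on X.


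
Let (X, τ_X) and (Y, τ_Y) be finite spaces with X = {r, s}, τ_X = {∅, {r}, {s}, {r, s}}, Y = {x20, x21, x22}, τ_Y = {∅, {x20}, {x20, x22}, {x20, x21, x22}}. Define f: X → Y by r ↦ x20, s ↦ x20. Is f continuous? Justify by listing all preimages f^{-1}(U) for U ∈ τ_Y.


f IS continuous.

Compute f^{-1}(U) for each U ∈ τ_Y:
  U = ∅: f^{-1}(U) = ∅ ∈ τ_X ✓.
  U = {x20}: f^{-1}(U) = {r, s} ∈ τ_X ✓.
  U = {x20, x22}: f^{-1}(U) = {r, s} ∈ τ_X ✓.
  U = {x20, x21, x22}: f^{-1}(U) = {r, s} ∈ τ_X ✓.
Every preimage lies in τ_X, so f IS continuous.


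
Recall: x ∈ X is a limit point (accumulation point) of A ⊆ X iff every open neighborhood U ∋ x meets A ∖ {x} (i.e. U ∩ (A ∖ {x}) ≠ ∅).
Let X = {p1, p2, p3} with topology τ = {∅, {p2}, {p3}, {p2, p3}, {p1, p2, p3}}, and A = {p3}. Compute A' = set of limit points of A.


A' = {p1}

For each x ∈ X, list the open sets U ∈ τ with x ∈ U, then check whether U ∩ (A ∖ {x}) ≠ ∅ for every such U.
  x = p1: opens ∋ x are {p1, p2, p3}; each meets A ∖ {p1}, so x IS a limit point.
  x = p2: open {p2} ∋ x has {p2} ∩ (A ∖ {p2}) = ∅, so x is NOT a limit point.
  x = p3: open {p3} ∋ x has {p3} ∩ (A ∖ {p3}) = ∅, so x is NOT a limit point.
Collecting: A' = {p1}.


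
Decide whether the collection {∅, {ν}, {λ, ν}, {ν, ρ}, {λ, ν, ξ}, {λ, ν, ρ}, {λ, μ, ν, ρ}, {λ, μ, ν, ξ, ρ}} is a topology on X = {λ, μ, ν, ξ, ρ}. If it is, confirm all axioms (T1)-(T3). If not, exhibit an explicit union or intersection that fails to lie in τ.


τ is NOT a topology on X.

Axiom (T1): ∅ ∈ τ? Yes; X ∈ τ? Yes.
Axiom (T2/T3): check pairwise unions and intersections of members of τ.
Counterexample for (T2): {ν, ρ} ∪ {λ, ν, ξ} = {λ, ν, ξ, ρ} ∉ τ. Therefore τ is NOT a topology.


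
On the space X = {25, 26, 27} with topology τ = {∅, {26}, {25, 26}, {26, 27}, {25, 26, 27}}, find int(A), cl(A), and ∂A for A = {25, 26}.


int(A) = {25, 26}, cl(A) = {25, 26, 27}, ∂A = {27}.

Closed sets in (X, τ) are complements of opens:
  closed(X, τ) = {∅, {25}, {27}, {25, 27}, {25, 26, 27}}.
int(A) = ⋃ {U ∈ τ : U ⊆ A}. Opens contained in A: ∅, {26}, {25, 26}.
Taking the union of these: int(A) = {25, 26}.
cl(A) = ⋂ {C closed : A ⊆ C}. Closed sets containing A: {25, 26, 27}.
Intersecting these: cl(A) = {25, 26, 27}.
∂A = cl(A) ∖ int(A) = {25, 26, 27} ∖ {25, 26} = {27}.


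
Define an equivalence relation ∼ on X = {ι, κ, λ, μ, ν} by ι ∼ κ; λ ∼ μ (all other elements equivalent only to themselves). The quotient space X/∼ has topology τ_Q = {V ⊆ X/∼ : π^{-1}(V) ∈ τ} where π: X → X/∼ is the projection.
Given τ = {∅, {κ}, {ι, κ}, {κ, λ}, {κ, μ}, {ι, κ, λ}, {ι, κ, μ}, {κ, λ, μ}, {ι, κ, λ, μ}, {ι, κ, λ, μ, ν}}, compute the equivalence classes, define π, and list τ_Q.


X/∼ = {[ι=κ], [λ=μ], [ν]}; |τ_Q| = 4.

Equivalence classes: [ι=κ], [λ=μ], [ν].
Quotient map π: X → X/∼ sends ι ↦ [ι=κ], κ ↦ [ι=κ], λ ↦ [λ=μ], μ ↦ [λ=μ], ν ↦ [ν].
For each subset V ⊆ X/∼, compute π^{-1}(V) ⊆ X and check whether π^{-1}(V) ∈ τ. V is open in τ_Q iff π^{-1}(V) ∈ τ.
  V = {}: π^{-1}(V) = ∅ ∈ τ ✓.
  V = {[ι=κ]}: π^{-1}(V) = {ι, κ} ∈ τ ✓.
  V = {[λ=μ]}: π^{-1}(V) = {λ, μ} ∉ τ ✗.
  V = {[ι=κ], [λ=μ]}: π^{-1}(V) = {ι, κ, λ, μ} ∈ τ ✓.
  V = {[ν]}: π^{-1}(V) = {ν} ∉ τ ✗.
  V = {[ι=κ], [ν]}: π^{-1}(V) = {ι, κ, ν} ∉ τ ✗.
  V = {[λ=μ], [ν]}: π^{-1}(V) = {λ, μ, ν} ∉ τ ✗.
  V = {[ι=κ], [λ=μ], [ν]}: π^{-1}(V) = {ι, κ, λ, μ, ν} ∈ τ ✓.
Open sets in the quotient: τ_Q = {{}, {[ι=κ]}, {[ι=κ], [λ=μ]}, {[ι=κ], [λ=μ], [ν]}} (4 elements).


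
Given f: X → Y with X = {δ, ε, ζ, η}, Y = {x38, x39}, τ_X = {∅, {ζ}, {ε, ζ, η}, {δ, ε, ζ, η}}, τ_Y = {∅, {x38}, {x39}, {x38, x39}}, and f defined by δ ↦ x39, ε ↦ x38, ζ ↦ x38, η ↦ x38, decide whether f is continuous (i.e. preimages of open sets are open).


f is NOT continuous.

Compute f^{-1}(U) for each U ∈ τ_Y:
  U = ∅: f^{-1}(U) = ∅ ∈ τ_X ✓.
  U = {x38}: f^{-1}(U) = {ε, ζ, η} ∈ τ_X ✓.
  U = {x39}: f^{-1}(U) = {δ} ∉ τ_X ✗.
  U = {x38, x39}: f^{-1}(U) = {δ, ε, ζ, η} ∈ τ_X ✓.
Found U = {x39} with f^{-1}(U) = {δ} not in τ_X. Therefore f is NOT continuous.


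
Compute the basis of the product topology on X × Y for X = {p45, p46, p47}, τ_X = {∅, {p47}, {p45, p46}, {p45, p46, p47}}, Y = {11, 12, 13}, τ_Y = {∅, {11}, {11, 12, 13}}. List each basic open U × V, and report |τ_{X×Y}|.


Basis B = {∅ × ∅, {p47} × {11}, {p45, p46} × {11}, {p45, p46, p47} × {11}, {p47} × {11, 12, 13}, {p45, p46} × {11, 12, 13}, {p45, p46, p47} × {11, 12, 13}}; |τ_{X×Y}| = 9.

Enumerate products U × V with U ∈ τ_X, V ∈ τ_Y (deduplicated):
  ∅ × ∅ = {} (∅)
  {p47} × {11} = {(p47,11)}
  {p45, p46} × {11} = {(p45,11), (p46,11)}
  {p45, p46, p47} × {11} = {(p45,11), (p46,11), (p47,11)}
  {p47} × {11, 12, 13} = {(p47,11), (p47,12), (p47,13)}
  {p45, p46} × {11, 12, 13} = {(p45,11), (p45,12), (p45,13), (p46,11), (p46,12), (p46,13)}
  {p45, p46, p47} × {11, 12, 13} = {(p45,11), (p45,12), (p45,13), (p46,11), (p46,12), (p46,13), (p47,11), (p47,12), (p47,13)}
These 7 distinct sets form the basis B.
Close under arbitrary unions to get τ_{X×Y}; counting gives |τ_{X×Y}| = 9.


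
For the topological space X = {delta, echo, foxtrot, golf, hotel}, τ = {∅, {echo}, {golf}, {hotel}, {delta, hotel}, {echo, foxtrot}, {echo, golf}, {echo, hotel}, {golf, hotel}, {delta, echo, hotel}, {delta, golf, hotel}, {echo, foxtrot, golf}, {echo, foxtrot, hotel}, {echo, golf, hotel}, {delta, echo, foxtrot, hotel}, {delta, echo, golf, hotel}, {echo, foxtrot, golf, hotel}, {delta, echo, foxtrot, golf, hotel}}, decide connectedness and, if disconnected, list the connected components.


(X, τ) is disconnected; components = [{golf}, {delta, hotel}, {echo, foxtrot}].

Find clopen sets (U ∈ τ with X ∖ U ∈ τ):
  U = ∅, X ∖ U = {delta, echo, foxtrot, golf, hotel} — both open, so U is clopen.
  U = {golf}, X ∖ U = {delta, echo, foxtrot, hotel} — both open, so U is clopen.
  U = {delta, hotel}, X ∖ U = {echo, foxtrot, golf} — both open, so U is clopen.
  U = {echo, foxtrot}, X ∖ U = {delta, golf, hotel} — both open, so U is clopen.
  U = {delta, golf, hotel}, X ∖ U = {echo, foxtrot} — both open, so U is clopen.
  U = {echo, foxtrot, golf}, X ∖ U = {delta, hotel} — both open, so U is clopen.
  U = {delta, echo, foxtrot, hotel}, X ∖ U = {golf} — both open, so U is clopen.
  U = {delta, echo, foxtrot, golf, hotel}, X ∖ U = ∅ — both open, so U is clopen.
Nontrivial clopen(s) exist: e.g. {delta, golf, hotel}. So (X, τ) is disconnected.
Compute connected components by grouping points that agree on all clopens:
  component: {golf}
  component: {delta, hotel}
  component: {echo, foxtrot}


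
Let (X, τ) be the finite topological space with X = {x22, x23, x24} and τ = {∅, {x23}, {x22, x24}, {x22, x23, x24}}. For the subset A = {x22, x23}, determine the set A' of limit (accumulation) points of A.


A' = {x24}

For each x ∈ X, list the open sets U ∈ τ with x ∈ U, then check whether U ∩ (A ∖ {x}) ≠ ∅ for every such U.
  x = x22: open {x22, x24} ∋ x has {x22, x24} ∩ (A ∖ {x22}) = ∅, so x is NOT a limit point.
  x = x23: open {x23} ∋ x has {x23} ∩ (A ∖ {x23}) = ∅, so x is NOT a limit point.
  x = x24: opens ∋ x are {x22, x24}, {x22, x23, x24}; each meets A ∖ {x24}, so x IS a limit point.
Collecting: A' = {x24}.


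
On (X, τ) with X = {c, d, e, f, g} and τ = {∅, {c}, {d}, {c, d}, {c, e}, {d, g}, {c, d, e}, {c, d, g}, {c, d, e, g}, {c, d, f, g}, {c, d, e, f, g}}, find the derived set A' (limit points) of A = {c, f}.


A' = {e, f}

For each x ∈ X, list the open sets U ∈ τ with x ∈ U, then check whether U ∩ (A ∖ {x}) ≠ ∅ for every such U.
  x = c: open {c} ∋ x has {c} ∩ (A ∖ {c}) = ∅, so x is NOT a limit point.
  x = d: open {d} ∋ x has {d} ∩ (A ∖ {d}) = ∅, so x is NOT a limit point.
  x = e: opens ∋ x are {c, e}, {c, d, e}, {c, d, e, g}, {c, d, e, f, g}; each meets A ∖ {e}, so x IS a limit point.
  x = f: opens ∋ x are {c, d, f, g}, {c, d, e, f, g}; each meets A ∖ {f}, so x IS a limit point.
  x = g: open {d, g} ∋ x has {d, g} ∩ (A ∖ {g}) = ∅, so x is NOT a limit point.
Collecting: A' = {e, f}.


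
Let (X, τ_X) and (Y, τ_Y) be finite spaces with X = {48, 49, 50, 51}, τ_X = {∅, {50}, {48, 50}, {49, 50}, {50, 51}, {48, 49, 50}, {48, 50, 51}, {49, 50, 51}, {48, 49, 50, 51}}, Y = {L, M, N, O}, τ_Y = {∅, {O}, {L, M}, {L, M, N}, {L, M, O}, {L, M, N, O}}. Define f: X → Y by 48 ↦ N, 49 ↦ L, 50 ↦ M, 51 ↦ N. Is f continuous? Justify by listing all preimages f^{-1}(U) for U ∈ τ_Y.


f IS continuous.

Compute f^{-1}(U) for each U ∈ τ_Y:
  U = ∅: f^{-1}(U) = ∅ ∈ τ_X ✓.
  U = {O}: f^{-1}(U) = ∅ ∈ τ_X ✓.
  U = {L, M}: f^{-1}(U) = {49, 50} ∈ τ_X ✓.
  U = {L, M, N}: f^{-1}(U) = {48, 49, 50, 51} ∈ τ_X ✓.
  U = {L, M, O}: f^{-1}(U) = {49, 50} ∈ τ_X ✓.
  U = {L, M, N, O}: f^{-1}(U) = {48, 49, 50, 51} ∈ τ_X ✓.
Every preimage lies in τ_X, so f IS continuous.


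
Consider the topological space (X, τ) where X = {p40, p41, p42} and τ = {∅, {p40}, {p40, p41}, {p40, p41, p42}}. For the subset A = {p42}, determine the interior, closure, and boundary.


int(A) = ∅, cl(A) = {p42}, ∂A = {p42}.

Closed sets in (X, τ) are complements of opens:
  closed(X, τ) = {∅, {p42}, {p41, p42}, {p40, p41, p42}}.
int(A) = ⋃ {U ∈ τ : U ⊆ A}. Opens contained in A: ∅.
Taking the union of these: int(A) = ∅.
cl(A) = ⋂ {C closed : A ⊆ C}. Closed sets containing A: {p42}, {p41, p42}, {p40, p41, p42}.
Intersecting these: cl(A) = {p42}.
∂A = cl(A) ∖ int(A) = {p42} ∖ ∅ = {p42}.


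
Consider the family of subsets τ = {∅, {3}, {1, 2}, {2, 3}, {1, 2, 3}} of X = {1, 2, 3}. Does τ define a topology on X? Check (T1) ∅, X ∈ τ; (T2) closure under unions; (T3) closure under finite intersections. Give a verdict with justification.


τ is NOT a topology on X.

Axiom (T1): ∅ ∈ τ? Yes; X ∈ τ? Yes.
Axiom (T2/T3): check pairwise unions and intersections of members of τ.
Counterexample for (T3): {1, 2} ∩ {2, 3} = {2} ∉ τ. Therefore τ is NOT a topology.
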